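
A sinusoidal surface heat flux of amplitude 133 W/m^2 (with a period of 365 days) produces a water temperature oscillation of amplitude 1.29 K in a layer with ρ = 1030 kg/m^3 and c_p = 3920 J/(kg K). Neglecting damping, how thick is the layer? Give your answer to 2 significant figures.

130 m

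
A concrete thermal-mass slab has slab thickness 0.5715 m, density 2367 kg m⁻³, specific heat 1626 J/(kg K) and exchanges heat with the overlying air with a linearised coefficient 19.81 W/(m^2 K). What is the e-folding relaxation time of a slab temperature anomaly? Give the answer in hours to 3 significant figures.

Areal heat capacity C = ρ c_p D = 2367 × 1626 × 0.5715 = 2.20×10^6 J/(m^2 K).
Relaxation time τ = C / λ = 2.20×10^6 / 19.81 = 1.11×10^5 s.
In hours: 1.11×10^5 s / (3600 s/hour) = 30.8 hours.

30.8 hours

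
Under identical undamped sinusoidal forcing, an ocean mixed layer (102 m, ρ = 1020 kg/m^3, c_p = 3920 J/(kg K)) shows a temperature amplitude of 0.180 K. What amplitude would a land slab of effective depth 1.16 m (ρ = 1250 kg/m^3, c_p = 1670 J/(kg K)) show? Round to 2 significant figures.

30 K

C_ocean = 4.08×10^8 J/(m²·K); C_land = 2.42×10^6 J/(m²·K).
A ∝ 1/C ⇒ A_land = A_ocean × C_ocean/C_land = 0.180 × 168 = 30.3 K.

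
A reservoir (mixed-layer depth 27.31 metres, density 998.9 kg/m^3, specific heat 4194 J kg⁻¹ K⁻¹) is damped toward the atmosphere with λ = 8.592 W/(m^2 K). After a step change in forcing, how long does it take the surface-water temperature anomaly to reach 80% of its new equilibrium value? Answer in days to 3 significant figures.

Areal heat capacity C = ρ c_p D = 998.9 × 4194 × 27.31 = 1.14×10^8 J/(m²·K).
τ = C / λ = 1.14×10^8 / 8.592 = 1.33×10^7 s.
Fraction reached: 1 − e^(−t/τ) = 0.80 ⇒ t = −τ ln(1 − 0.80) = τ × 1.61.
t = 2.14×10^7 s = 248 days.

248 days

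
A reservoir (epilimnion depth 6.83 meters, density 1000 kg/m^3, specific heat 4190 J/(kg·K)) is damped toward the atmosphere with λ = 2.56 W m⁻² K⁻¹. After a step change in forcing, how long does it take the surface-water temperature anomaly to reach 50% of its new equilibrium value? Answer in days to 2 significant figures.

90 days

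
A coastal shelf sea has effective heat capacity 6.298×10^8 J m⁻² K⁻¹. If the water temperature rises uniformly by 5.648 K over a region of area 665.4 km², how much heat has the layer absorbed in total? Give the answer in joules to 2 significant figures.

Areal heat capacity C = 6.298×10^8 J m⁻² K⁻¹ (given).
Heat per unit area: q = C ΔT = 6.30×10^8 × 5.648 = 3.56×10^9 J/m².
Total heat: Q = q × A = 3.56×10^9 × (665.4 × 10⁶ m²) = 2.37×10^18 J.

2.4×10^18 J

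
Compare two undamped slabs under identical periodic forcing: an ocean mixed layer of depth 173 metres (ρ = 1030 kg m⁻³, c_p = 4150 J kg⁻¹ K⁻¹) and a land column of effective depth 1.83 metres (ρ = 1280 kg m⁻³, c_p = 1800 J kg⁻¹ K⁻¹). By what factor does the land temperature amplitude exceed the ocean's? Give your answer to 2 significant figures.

180

C_ocean = 1030 × 4150 × 173 = 7.39×10^8 J/(m²·K).
C_land = 1280 × 1800 × 1.83 = 4.22×10^6 J/(m²·K).
Undamped amplitude ∝ 1/C, so A_land/A_ocean = C_ocean/C_land = 175.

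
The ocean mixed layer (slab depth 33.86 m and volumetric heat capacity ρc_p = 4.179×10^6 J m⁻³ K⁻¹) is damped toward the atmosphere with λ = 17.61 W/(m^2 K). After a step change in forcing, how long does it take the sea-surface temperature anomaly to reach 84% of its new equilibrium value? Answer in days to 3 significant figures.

170 days

Areal heat capacity C = ρc_p × D = 4.179×10^6 × 33.86 = 1.42×10^8 J m⁻² K⁻¹.
τ = C / λ = 1.42×10^8 / 17.61 = 8.04×10^6 s.
Fraction reached: 1 − e^(−t/τ) = 0.84 ⇒ t = −τ ln(1 − 0.84) = τ × 1.83.
t = 1.47×10^7 s = 170 days.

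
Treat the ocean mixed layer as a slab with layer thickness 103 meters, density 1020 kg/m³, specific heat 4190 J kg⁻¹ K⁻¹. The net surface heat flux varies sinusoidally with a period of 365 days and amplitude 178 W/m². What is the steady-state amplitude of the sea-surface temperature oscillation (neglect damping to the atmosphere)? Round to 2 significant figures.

Areal heat capacity C = ρ c_p D = 1020 × 4190 × 103 = 4.40×10^8 J/(m²·K).
Angular frequency ω = 2π / T = 2π / 3.15×10^7 s = 1.99×10^-7 s⁻¹.
Cω = 4.40×10^8 × 1.99×10^-7 = 87.7 W/(m²·K).
Amplitude A = F₀ / (Cω) = 178 / 87.7 = 2.03 K.

2.0 K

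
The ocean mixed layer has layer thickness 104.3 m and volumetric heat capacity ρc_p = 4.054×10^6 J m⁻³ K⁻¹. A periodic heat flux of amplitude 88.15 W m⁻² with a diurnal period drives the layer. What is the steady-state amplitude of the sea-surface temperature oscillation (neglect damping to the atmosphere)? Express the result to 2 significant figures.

0.0029 K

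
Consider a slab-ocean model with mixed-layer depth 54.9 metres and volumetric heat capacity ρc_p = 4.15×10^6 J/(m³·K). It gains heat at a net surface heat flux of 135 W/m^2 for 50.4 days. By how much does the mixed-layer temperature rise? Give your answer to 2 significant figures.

Areal heat capacity C = ρc_p × D = 4.15×10^6 × 54.9 = 2.28×10^8 J m⁻² K⁻¹.
Net heat input Q = F Δt = 135 × (50.4 days × 86400 s/day) = 5.88×10^8 J/m².
ΔT = Q / C = 5.88×10^8 / 2.28×10^8 = 2.58 K.

2.6 K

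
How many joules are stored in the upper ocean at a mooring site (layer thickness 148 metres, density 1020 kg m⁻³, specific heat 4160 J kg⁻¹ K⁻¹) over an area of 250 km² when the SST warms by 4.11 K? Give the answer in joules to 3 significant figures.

Areal heat capacity C = ρ c_p D = 1020 × 4160 × 148 = 6.28×10^8 J m⁻² K⁻¹.
Heat per unit area: q = C ΔT = 6.28×10^8 × 4.11 = 2.58×10^9 J/m².
Total heat: Q = q × A = 2.58×10^9 × (250 × 10⁶ m²) = 6.45×10^17 J.

6.45×10^17 J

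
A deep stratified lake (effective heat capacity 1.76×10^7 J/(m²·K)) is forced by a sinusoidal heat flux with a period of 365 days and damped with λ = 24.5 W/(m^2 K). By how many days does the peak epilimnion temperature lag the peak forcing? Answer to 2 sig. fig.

8.3 days

Areal heat capacity C = 1.76×10^7 J/(m²·K) (given).
ω = 2π / 3.15×10^7 s = 1.99×10^-7 s⁻¹.
Phase lag φ = arctan(Cω/λ) = arctan(3.51/24.5) = 0.142 rad.
Time lag = φ / ω = 0.142 / 1.99×10^-7 = 7.14×10^5 s = 8.26 days.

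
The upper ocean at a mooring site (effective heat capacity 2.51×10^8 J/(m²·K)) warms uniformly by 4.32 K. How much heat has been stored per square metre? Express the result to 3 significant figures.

Areal heat capacity C = 2.51×10^8 J/(m²·K) (given).
ΔQ = C ΔT = 2.51×10^8 × 4.32 = 1.08×10^9 J/m².

1.08×10^9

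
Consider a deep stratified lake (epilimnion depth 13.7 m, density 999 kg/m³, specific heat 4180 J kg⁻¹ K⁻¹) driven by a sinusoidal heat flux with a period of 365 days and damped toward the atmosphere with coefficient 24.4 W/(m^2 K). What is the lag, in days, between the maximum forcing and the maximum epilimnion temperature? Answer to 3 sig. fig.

25.4 days

Areal heat capacity C = ρ c_p D = 999 × 4180 × 13.7 = 5.72×10^7 J/(m²·K).
ω = 2π / 3.15×10^7 s = 1.99×10^-7 s⁻¹.
Phase lag φ = arctan(Cω/λ) = arctan(11.4/24.4) = 0.437 rad.
Time lag = φ / ω = 0.437 / 1.99×10^-7 = 2.19×10^6 s = 25.4 days.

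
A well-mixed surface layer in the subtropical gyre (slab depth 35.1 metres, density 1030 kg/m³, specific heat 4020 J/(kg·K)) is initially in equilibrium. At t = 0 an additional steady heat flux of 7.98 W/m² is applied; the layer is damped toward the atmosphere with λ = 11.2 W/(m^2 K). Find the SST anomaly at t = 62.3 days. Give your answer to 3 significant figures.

Areal heat capacity C = ρ c_p D = 1030 × 4020 × 35.1 = 1.45×10^8 J m⁻² K⁻¹.
τ = C / λ = 1.45×10^8 / 11.2 = 1.30×10^7 s.
Equilibrium anomaly ΔT_eq = F / λ = 7.98 / 11.2 = 0.713 K.
t = 62.3 days = 5.38×10^6 s, so t/τ = 0.415.
ΔT(t) = ΔT_eq (1 − e^(−t/τ)) = 0.713 × (1 − e^−0.415) = 0.242 K.

0.242 K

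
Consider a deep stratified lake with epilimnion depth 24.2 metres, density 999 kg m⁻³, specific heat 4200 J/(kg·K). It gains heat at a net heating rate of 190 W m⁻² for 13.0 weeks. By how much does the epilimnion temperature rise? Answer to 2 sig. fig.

Areal heat capacity C = ρ c_p D = 999 × 4200 × 24.2 = 1.02×10^8 J/(m²·K).
Net heat input Q = F Δt = 190 × (13.0 weeks × 6.048×10^5 s/week) = 1.49×10^9 J/m².
ΔT = Q / C = 1.49×10^9 / 1.02×10^8 = 14.7 K.

15 K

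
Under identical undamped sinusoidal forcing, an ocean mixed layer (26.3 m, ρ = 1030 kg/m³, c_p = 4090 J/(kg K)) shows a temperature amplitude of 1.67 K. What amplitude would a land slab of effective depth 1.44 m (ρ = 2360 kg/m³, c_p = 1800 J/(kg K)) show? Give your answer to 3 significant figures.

30.2 K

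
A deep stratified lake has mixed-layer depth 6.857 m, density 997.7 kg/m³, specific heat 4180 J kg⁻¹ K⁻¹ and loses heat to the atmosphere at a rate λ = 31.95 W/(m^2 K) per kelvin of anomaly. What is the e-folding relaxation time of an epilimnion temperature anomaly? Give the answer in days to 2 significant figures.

Areal heat capacity C = ρ c_p D = 997.7 × 4180 × 6.857 = 2.86×10^7 J/(m^2 K).
Relaxation time τ = C / λ = 2.86×10^7 / 31.95 = 8.95×10^5 s.
In days: 8.95×10^5 s / (86400 s/day) = 10.4 days.

10 days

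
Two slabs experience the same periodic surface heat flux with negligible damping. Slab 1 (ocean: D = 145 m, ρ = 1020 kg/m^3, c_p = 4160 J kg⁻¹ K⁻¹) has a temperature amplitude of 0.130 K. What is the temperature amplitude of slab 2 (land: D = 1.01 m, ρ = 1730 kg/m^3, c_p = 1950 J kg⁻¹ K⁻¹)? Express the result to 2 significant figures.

C_ocean = 6.15×10^8 J/(m²·K); C_land = 3.41×10^6 J/(m²·K).
A ∝ 1/C ⇒ A_land = A_ocean × C_ocean/C_land = 0.130 × 181 = 23.5 K.

23 K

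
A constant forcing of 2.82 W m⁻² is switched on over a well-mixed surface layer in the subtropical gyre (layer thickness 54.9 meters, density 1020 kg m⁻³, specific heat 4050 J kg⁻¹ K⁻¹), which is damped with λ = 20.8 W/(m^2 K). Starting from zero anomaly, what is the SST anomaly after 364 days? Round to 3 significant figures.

0.128 K

Areal heat capacity C = ρ c_p D = 1020 × 4050 × 54.9 = 2.27×10^8 J m⁻² K⁻¹.
τ = C / λ = 2.27×10^8 / 20.8 = 1.09×10^7 s.
Equilibrium anomaly ΔT_eq = F / λ = 2.82 / 20.8 = 0.136 K.
t = 364 days = 3.14×10^7 s, so t/τ = 2.88.
ΔT(t) = ΔT_eq (1 − e^(−t/τ)) = 0.136 × (1 − e^−2.88) = 0.128 K.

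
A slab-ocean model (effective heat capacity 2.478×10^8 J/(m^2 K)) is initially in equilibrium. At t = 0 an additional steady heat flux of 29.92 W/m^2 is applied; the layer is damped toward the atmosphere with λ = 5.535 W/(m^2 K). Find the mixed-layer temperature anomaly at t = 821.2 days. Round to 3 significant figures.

4.30 K

Areal heat capacity C = 2.478×10^8 J/(m^2 K) (given).
τ = C / λ = 2.48×10^8 / 5.535 = 4.48×10^7 s.
Equilibrium anomaly ΔT_eq = F / λ = 29.92 / 5.535 = 5.41 K.
t = 821.2 days = 7.10×10^7 s, so t/τ = 1.58.
ΔT(t) = ΔT_eq (1 − e^(−t/τ)) = 5.41 × (1 − e^−1.58) = 4.30 K.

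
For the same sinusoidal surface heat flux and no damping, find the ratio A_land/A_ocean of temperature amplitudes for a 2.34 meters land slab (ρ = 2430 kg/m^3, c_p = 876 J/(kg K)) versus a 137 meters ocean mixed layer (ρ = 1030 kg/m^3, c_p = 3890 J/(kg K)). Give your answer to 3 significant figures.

110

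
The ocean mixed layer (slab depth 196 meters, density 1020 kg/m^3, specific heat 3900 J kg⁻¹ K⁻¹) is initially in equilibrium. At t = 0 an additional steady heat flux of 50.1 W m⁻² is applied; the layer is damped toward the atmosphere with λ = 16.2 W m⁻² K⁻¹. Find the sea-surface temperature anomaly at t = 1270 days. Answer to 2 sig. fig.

Areal heat capacity C = ρ c_p D = 1020 × 3900 × 196 = 7.80×10^8 J m⁻² K⁻¹.
τ = C / λ = 7.80×10^8 / 16.2 = 4.81×10^7 s.
Equilibrium anomaly ΔT_eq = F / λ = 50.1 / 16.2 = 3.09 K.
t = 1270 days = 1.10×10^8 s, so t/τ = 2.28.
ΔT(t) = ΔT_eq (1 − e^(−t/τ)) = 3.09 × (1 − e^−2.28) = 2.78 K.

2.8 K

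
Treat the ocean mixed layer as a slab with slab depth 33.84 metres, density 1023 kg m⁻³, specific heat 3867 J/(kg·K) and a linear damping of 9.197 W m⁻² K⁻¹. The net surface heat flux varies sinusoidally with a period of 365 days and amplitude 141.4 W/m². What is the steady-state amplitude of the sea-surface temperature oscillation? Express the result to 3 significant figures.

5.01 K

Areal heat capacity C = ρ c_p D = 1023 × 3867 × 33.84 = 1.34×10^8 J m⁻² K⁻¹.
Angular frequency ω = 2π / T = 2π / 3.15×10^7 s = 1.99×10^-7 s⁻¹.
√((Cω)² + λ²) = √((26.7)² + 9.197²) = 28.2 W/(m²·K).
Amplitude A = F₀ / √((Cω)²+λ²) = 141.4 / 28.2 = 5.01 K.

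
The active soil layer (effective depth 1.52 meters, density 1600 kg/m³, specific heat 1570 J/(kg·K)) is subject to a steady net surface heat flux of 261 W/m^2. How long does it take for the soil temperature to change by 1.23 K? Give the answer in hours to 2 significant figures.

5.0 hours

Areal heat capacity C = ρ c_p D = 1600 × 1570 × 1.52 = 3.82×10^6 J/(m^2 K).
Time required: Δt = C ΔT / F = 3.82×10^6 × 1.23 / 261 = 18000 s.
In hours: 18000 s / (3600 s/hour) = 5.00 hours.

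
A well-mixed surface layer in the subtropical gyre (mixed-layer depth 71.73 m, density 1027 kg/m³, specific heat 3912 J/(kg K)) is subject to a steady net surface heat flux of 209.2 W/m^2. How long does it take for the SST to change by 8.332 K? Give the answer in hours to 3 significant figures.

Areal heat capacity C = ρ c_p D = 1027 × 3912 × 71.73 = 2.88×10^8 J/(m^2 K).
Time required: Δt = C ΔT / F = 2.88×10^8 × 8.332 / 209.2 = 1.15×10^7 s.
In hours: 1.15×10^7 s / (3600 s/hour) = 3190 hours.

3190 hours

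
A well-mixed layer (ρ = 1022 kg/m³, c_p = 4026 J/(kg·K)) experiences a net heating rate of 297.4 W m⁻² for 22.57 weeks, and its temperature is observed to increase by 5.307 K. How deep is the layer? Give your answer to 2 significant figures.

190 m

Heat input Q = F Δt = 297.4 × 1.37×10^7 s = 4.06×10^9 J/m².
Required areal heat capacity C = Q / ΔT = 7.65×10^8 J/(m²·K).
Depth D = C / (ρ c_p) = 7.65×10^8 / (1022 × 4026) = 186 m.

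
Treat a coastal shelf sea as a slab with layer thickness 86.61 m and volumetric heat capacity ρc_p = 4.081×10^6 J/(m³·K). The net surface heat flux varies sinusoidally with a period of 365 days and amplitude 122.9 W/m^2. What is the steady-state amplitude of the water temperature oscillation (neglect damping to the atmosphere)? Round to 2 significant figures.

Areal heat capacity C = ρc_p × D = 4.081×10^6 × 86.61 = 3.53×10^8 J m⁻² K⁻¹.
Angular frequency ω = 2π / T = 2π / 3.15×10^7 s = 1.99×10^-7 s⁻¹.
Cω = 3.53×10^8 × 1.99×10^-7 = 70.4 W/(m²·K).
Amplitude A = F₀ / (Cω) = 122.9 / 70.4 = 1.75 K.

1.7 K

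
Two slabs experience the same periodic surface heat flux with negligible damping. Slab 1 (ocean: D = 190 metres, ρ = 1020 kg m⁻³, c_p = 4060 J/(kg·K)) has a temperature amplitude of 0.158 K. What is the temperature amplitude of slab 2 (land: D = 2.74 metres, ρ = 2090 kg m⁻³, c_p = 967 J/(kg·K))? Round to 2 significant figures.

22 K

C_ocean = 7.87×10^8 J/(m²·K); C_land = 5.54×10^6 J/(m²·K).
A ∝ 1/C ⇒ A_land = A_ocean × C_ocean/C_land = 0.158 × 142 = 22.4 K.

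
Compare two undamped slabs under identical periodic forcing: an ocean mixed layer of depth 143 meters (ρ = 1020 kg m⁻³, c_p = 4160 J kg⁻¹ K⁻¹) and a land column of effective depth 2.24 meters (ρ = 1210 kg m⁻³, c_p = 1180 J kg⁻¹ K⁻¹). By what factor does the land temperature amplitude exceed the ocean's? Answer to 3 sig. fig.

190

C_ocean = 1020 × 4160 × 143 = 6.07×10^8 J/(m²·K).
C_land = 1210 × 1180 × 2.24 = 3.20×10^6 J/(m²·K).
Undamped amplitude ∝ 1/C, so A_land/A_ocean = C_ocean/C_land = 190.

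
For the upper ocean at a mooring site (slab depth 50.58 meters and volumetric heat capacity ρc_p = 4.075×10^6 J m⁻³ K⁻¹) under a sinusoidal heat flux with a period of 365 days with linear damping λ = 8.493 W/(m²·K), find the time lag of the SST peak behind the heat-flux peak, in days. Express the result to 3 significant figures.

79.4 days

Areal heat capacity C = ρc_p × D = 4.075×10^6 × 50.58 = 2.06×10^8 J/(m^2 K).
ω = 2π / 3.15×10^7 s = 1.99×10^-7 s⁻¹.
Phase lag φ = arctan(Cω/λ) = arctan(41.1/8.493) = 1.37 rad.
Time lag = φ / ω = 1.37 / 1.99×10^-7 = 6.86×10^6 s = 79.4 days.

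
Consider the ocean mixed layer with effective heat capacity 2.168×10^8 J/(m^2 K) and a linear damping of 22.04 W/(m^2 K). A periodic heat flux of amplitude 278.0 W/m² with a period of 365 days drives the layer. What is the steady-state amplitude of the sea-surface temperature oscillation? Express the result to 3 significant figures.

5.73 K

Areal heat capacity C = 2.168×10^8 J/(m^2 K) (given).
Angular frequency ω = 2π / T = 2π / 3.15×10^7 s = 1.99×10^-7 s⁻¹.
√((Cω)² + λ²) = √((43.2)² + 22.04²) = 48.5 W/(m²·K).
Amplitude A = F₀ / √((Cω)²+λ²) = 278.0 / 48.5 = 5.73 K.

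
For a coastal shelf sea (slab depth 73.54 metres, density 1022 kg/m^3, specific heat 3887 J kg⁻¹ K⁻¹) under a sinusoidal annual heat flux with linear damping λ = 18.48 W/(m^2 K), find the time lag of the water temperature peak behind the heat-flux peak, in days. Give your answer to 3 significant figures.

73.4 days

Areal heat capacity C = ρ c_p D = 1022 × 3887 × 73.54 = 2.92×10^8 J/(m²·K).
ω = 2π / 3.15×10^7 s = 1.99×10^-7 s⁻¹.
Phase lag φ = arctan(Cω/λ) = arctan(58.2/18.48) = 1.26 rad.
Time lag = φ / ω = 1.26 / 1.99×10^-7 = 6.34×10^6 s = 73.4 days.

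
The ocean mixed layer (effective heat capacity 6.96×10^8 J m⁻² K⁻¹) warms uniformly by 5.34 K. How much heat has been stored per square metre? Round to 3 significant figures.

3.72×10^9

Areal heat capacity C = 6.96×10^8 J m⁻² K⁻¹ (given).
ΔQ = C ΔT = 6.96×10^8 × 5.34 = 3.72×10^9 J/m².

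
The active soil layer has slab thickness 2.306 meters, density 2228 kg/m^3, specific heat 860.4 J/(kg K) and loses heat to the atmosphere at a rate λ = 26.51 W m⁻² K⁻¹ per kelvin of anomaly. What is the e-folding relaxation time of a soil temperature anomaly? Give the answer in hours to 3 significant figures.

Areal heat capacity C = ρ c_p D = 2228 × 860.4 × 2.306 = 4.42×10^6 J m⁻² K⁻¹.
Relaxation time τ = C / λ = 4.42×10^6 / 26.51 = 1.67×10^5 s.
In hours: 1.67×10^5 s / (3600 s/hour) = 46.3 hours.

46.3 hours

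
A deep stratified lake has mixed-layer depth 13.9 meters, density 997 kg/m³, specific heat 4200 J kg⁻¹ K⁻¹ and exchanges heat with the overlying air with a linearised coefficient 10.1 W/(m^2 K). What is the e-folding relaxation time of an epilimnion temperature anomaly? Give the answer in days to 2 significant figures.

67 days

Areal heat capacity C = ρ c_p D = 997 × 4200 × 13.9 = 5.82×10^7 J/(m²·K).
Relaxation time τ = C / λ = 5.82×10^7 / 10.1 = 5.76×10^6 s.
In days: 5.76×10^6 s / (86400 s/day) = 66.7 days.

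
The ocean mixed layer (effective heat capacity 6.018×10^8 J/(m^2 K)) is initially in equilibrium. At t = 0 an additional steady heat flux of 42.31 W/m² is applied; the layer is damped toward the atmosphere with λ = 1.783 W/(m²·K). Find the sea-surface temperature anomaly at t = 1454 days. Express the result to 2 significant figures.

7.4 K

Areal heat capacity C = 6.018×10^8 J/(m^2 K) (given).
τ = C / λ = 6.02×10^8 / 1.783 = 3.38×10^8 s.
Equilibrium anomaly ΔT_eq = F / λ = 42.31 / 1.783 = 23.7 K.
t = 1454 days = 1.26×10^8 s, so t/τ = 0.372.
ΔT(t) = ΔT_eq (1 − e^(−t/τ)) = 23.7 × (1 − e^−0.372) = 7.37 K.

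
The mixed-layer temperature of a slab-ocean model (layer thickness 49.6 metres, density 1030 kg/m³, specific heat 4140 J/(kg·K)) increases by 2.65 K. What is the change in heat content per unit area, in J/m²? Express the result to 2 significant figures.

Areal heat capacity C = ρ c_p D = 1030 × 4140 × 49.6 = 2.12×10^8 J m⁻² K⁻¹.
ΔQ = C ΔT = 2.12×10^8 × 2.65 = 5.60×10^8 J/m².

5.6×10^8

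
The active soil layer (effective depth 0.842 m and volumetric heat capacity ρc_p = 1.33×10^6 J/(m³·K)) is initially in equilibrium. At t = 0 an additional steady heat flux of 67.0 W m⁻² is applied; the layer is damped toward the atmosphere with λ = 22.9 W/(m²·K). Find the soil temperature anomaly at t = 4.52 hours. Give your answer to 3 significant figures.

0.828 K

Areal heat capacity C = ρc_p × D = 1.33×10^6 × 0.842 = 1.12×10^6 J/(m²·K).
τ = C / λ = 1.12×10^6 / 22.9 = 48900 s.
Equilibrium anomaly ΔT_eq = F / λ = 67.0 / 22.9 = 2.93 K.
t = 4.52 hours = 16300 s, so t/τ = 0.333.
ΔT(t) = ΔT_eq (1 − e^(−t/τ)) = 2.93 × (1 − e^−0.333) = 0.828 K.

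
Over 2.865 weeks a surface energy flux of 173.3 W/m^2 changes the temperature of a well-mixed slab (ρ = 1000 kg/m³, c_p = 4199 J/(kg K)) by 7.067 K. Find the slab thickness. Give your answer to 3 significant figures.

10.1 m

Heat input Q = F Δt = 173.3 × 1.73×10^6 s = 3.00×10^8 J/m².
Required areal heat capacity C = Q / ΔT = 4.25×10^7 J/(m²·K).
Depth D = C / (ρ c_p) = 4.25×10^7 / (1000 × 4199) = 10.1 m.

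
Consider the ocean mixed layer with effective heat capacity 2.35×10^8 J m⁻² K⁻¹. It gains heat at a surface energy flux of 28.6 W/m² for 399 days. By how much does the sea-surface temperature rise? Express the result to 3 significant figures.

4.20 K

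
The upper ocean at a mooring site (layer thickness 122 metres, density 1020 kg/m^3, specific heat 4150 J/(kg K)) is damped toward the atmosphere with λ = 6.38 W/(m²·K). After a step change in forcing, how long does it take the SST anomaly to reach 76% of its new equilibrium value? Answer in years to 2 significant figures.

3.7 years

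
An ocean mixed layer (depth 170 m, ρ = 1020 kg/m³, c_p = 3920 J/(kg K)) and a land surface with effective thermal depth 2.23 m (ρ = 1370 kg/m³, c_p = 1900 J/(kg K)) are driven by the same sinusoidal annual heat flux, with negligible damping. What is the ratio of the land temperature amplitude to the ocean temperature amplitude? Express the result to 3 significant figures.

C_ocean = 1020 × 3920 × 170 = 6.80×10^8 J/(m²·K).
C_land = 1370 × 1900 × 2.23 = 5.80×10^6 J/(m²·K).
Undamped amplitude ∝ 1/C, so A_land/A_ocean = C_ocean/C_land = 117.

117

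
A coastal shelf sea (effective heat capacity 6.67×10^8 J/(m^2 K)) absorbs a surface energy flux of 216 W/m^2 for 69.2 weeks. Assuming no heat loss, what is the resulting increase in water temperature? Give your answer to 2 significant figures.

14 K

Areal heat capacity C = 6.67×10^8 J/(m^2 K) (given).
Net heat input Q = F Δt = 216 × (69.2 weeks × 6.048×10^5 s/week) = 9.04×10^9 J/m².
ΔT = Q / C = 9.04×10^9 / 6.67×10^8 = 13.6 K.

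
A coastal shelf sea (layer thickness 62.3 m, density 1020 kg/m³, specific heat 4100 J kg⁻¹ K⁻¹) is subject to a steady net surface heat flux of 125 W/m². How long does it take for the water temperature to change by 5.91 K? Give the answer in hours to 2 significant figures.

3400 hours

Areal heat capacity C = ρ c_p D = 1020 × 4100 × 62.3 = 2.61×10^8 J/(m^2 K).
Time required: Δt = C ΔT / F = 2.61×10^8 × 5.91 / 125 = 1.23×10^7 s.
In hours: 1.23×10^7 s / (3600 s/hour) = 3420 hours.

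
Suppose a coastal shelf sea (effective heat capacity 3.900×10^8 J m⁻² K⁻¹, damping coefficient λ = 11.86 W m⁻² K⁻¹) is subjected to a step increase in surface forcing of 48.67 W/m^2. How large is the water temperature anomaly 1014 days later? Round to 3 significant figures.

3.82 K

Areal heat capacity C = 3.900×10^8 J m⁻² K⁻¹ (given).
τ = C / λ = 3.90×10^8 / 11.86 = 3.29×10^7 s.
Equilibrium anomaly ΔT_eq = F / λ = 48.67 / 11.86 = 4.10 K.
t = 1014 days = 8.76×10^7 s, so t/τ = 2.66.
ΔT(t) = ΔT_eq (1 − e^(−t/τ)) = 4.10 × (1 − e^−2.66) = 3.82 K.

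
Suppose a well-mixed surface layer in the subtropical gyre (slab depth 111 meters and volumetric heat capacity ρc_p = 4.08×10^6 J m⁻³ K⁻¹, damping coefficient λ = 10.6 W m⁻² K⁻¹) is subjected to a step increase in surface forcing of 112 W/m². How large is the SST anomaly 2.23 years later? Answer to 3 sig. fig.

8.53 K

Areal heat capacity C = ρc_p × D = 4.08×10^6 × 111 = 4.53×10^8 J/(m²·K).
τ = C / λ = 4.53×10^8 / 10.6 = 4.27×10^7 s.
Equilibrium anomaly ΔT_eq = F / λ = 112 / 10.6 = 10.6 K.
t = 2.23 years = 7.04×10^7 s, so t/τ = 1.65.
ΔT(t) = ΔT_eq (1 − e^(−t/τ)) = 10.6 × (1 − e^−1.65) = 8.53 K.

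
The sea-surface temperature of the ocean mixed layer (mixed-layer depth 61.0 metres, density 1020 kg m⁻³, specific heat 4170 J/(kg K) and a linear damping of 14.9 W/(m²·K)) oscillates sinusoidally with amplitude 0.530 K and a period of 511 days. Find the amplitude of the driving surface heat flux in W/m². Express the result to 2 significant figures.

Areal heat capacity C = ρ c_p D = 1020 × 4170 × 61.0 = 2.59×10^8 J/(m^2 K).
ω = 2π / 4.42×10^7 s = 1.42×10^-7 s⁻¹.
√((Cω)² + λ²) = √((36.9)² + 14.9²) = 39.8 W/(m²·K).
F₀ = A × √((Cω)²+λ²) = 0.530 × 39.8 = 21.1 W/m².

21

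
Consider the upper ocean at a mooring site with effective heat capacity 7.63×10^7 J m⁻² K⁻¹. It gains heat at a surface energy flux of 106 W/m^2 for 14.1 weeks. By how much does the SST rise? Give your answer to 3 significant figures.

Areal heat capacity C = 7.63×10^7 J m⁻² K⁻¹ (given).
Net heat input Q = F Δt = 106 × (14.1 weeks × 6.048×10^5 s/week) = 9.04×10^8 J/m².
ΔT = Q / C = 9.04×10^8 / 7.63×10^7 = 11.8 K.

11.8 K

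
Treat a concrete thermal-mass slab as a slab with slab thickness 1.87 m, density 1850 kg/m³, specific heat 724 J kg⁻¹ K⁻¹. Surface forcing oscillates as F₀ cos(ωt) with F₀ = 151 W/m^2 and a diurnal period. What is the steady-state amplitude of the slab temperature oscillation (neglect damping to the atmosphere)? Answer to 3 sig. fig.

Areal heat capacity C = ρ c_p D = 1850 × 724 × 1.87 = 2.50×10^6 J m⁻² K⁻¹.
Angular frequency ω = 2π / T = 2π / 86400 s = 7.27×10^-5 s⁻¹.
Cω = 2.50×10^6 × 7.27×10^-5 = 182 W/(m²·K).
Amplitude A = F₀ / (Cω) = 151 / 182 = 0.829 K.

0.829 K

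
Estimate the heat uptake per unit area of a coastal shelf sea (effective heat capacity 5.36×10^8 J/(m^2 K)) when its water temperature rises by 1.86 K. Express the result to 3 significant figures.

9.97×10^8

Areal heat capacity C = 5.36×10^8 J/(m^2 K) (given).
ΔQ = C ΔT = 5.36×10^8 × 1.86 = 9.97×10^8 J/m².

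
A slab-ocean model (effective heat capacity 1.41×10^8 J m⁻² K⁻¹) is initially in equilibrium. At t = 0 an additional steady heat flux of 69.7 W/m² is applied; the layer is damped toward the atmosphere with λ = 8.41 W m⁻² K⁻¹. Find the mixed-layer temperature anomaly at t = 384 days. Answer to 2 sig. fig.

Areal heat capacity C = 1.41×10^8 J m⁻² K⁻¹ (given).
τ = C / λ = 1.41×10^8 / 8.41 = 1.68×10^7 s.
Equilibrium anomaly ΔT_eq = F / λ = 69.7 / 8.41 = 8.29 K.
t = 384 days = 3.32×10^7 s, so t/τ = 1.98.
ΔT(t) = ΔT_eq (1 − e^(−t/τ)) = 8.29 × (1 − e^−1.98) = 7.14 K.

7.1 K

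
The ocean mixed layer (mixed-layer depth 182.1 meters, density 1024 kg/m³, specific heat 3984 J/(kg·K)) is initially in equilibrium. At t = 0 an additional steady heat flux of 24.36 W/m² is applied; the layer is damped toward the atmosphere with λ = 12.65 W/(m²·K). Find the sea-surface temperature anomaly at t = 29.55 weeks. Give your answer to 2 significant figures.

Areal heat capacity C = ρ c_p D = 1024 × 3984 × 182.1 = 7.43×10^8 J/(m^2 K).
τ = C / λ = 7.43×10^8 / 12.65 = 5.87×10^7 s.
Equilibrium anomaly ΔT_eq = F / λ = 24.36 / 12.65 = 1.93 K.
t = 29.55 weeks = 1.79×10^7 s, so t/τ = 0.304.
ΔT(t) = ΔT_eq (1 − e^(−t/τ)) = 1.93 × (1 − e^−0.304) = 0.505 K.

0.51 K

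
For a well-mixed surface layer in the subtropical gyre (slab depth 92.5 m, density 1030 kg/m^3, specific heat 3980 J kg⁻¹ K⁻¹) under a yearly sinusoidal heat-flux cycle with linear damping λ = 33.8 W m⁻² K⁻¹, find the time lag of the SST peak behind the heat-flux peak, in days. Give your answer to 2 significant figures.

Areal heat capacity C = ρ c_p D = 1030 × 3980 × 92.5 = 3.79×10^8 J/(m^2 K).
ω = 2π / 3.15×10^7 s = 1.99×10^-7 s⁻¹.
Phase lag φ = arctan(Cω/λ) = arctan(75.6/33.8) = 1.15 rad.
Time lag = φ / ω = 1.15 / 1.99×10^-7 = 5.77×10^6 s = 66.8 days.

67 days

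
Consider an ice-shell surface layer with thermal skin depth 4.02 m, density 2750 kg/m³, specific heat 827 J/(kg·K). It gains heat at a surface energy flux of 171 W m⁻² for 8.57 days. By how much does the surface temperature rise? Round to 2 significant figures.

14 K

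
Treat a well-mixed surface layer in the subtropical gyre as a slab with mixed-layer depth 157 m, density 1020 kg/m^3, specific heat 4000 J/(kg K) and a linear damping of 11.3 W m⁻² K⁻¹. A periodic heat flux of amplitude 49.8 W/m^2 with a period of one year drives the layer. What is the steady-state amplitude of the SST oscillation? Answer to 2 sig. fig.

0.39 K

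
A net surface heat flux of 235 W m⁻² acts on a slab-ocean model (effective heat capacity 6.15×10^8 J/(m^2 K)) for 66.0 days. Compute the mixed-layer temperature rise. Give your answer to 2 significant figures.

2.2 K

Areal heat capacity C = 6.15×10^8 J/(m^2 K) (given).
Net heat input Q = F Δt = 235 × (66.0 days × 86400 s/day) = 1.34×10^9 J/m².
ΔT = Q / C = 1.34×10^9 / 6.15×10^8 = 2.18 K.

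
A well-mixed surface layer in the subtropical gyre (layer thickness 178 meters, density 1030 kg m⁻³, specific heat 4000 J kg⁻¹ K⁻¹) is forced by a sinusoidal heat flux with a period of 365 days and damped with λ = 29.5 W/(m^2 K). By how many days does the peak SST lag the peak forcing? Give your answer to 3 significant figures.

79.7 days

Areal heat capacity C = ρ c_p D = 1030 × 4000 × 178 = 7.33×10^8 J/(m²·K).
ω = 2π / 3.15×10^7 s = 1.99×10^-7 s⁻¹.
Phase lag φ = arctan(Cω/λ) = arctan(146/29.5) = 1.37 rad.
Time lag = φ / ω = 1.37 / 1.99×10^-7 = 6.88×10^6 s = 79.7 days.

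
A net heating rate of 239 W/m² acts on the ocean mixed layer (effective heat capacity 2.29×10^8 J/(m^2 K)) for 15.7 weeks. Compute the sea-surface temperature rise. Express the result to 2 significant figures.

9.9 K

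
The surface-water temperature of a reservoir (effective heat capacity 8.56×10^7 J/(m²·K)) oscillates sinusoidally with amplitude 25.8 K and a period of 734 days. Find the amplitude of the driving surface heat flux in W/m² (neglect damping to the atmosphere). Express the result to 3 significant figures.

219

Areal heat capacity C = 8.56×10^7 J/(m²·K) (given).
ω = 2π / 6.34×10^7 s = 9.91×10^-8 s⁻¹.
Cω = 8.56×10^7 × 9.91×10^-8 = 8.48 W/(m²·K).
F₀ = A × Cω = 25.8 × 8.48 = 219 W/m².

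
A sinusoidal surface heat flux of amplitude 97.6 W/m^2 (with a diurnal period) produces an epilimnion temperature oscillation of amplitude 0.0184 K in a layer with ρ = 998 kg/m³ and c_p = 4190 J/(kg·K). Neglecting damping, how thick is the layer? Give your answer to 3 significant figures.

ω = 2π / 86400 s = 7.27×10^-5 s⁻¹.
Required C = F₀ / (A ω) = 97.6 / (0.0184 × 7.27×10^-5) = 7.29×10^7 J/(m²·K).
D = C / (ρ c_p) = 7.29×10^7 / (998 × 4190) = 17.4 m.

17.4 m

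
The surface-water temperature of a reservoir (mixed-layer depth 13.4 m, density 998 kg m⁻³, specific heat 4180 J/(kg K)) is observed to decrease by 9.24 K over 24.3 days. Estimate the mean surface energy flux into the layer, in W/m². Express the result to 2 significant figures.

-250

Areal heat capacity C = ρ c_p D = 998 × 4180 × 13.4 = 5.59×10^7 J/(m²·K).
Required heat per unit area: Q = C ΔT = 5.59×10^7 × -9.24 = -5.17×10^8 J/m².
Flux F = Q / Δt = -5.17×10^8 / 2.10×10^6 s = -246 W/m².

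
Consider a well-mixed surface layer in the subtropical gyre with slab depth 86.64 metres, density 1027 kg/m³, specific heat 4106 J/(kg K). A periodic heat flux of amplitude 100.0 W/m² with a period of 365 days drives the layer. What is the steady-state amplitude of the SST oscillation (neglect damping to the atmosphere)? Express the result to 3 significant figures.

1.37 K

Areal heat capacity C = ρ c_p D = 1027 × 4106 × 86.64 = 3.65×10^8 J/(m^2 K).
Angular frequency ω = 2π / T = 2π / 3.15×10^7 s = 1.99×10^-7 s⁻¹.
Cω = 3.65×10^8 × 1.99×10^-7 = 72.8 W/(m²·K).
Amplitude A = F₀ / (Cω) = 100.0 / 72.8 = 1.37 K.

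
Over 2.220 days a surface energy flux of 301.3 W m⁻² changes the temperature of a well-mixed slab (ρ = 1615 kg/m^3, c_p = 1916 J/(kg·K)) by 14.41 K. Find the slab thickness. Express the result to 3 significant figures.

1.30 m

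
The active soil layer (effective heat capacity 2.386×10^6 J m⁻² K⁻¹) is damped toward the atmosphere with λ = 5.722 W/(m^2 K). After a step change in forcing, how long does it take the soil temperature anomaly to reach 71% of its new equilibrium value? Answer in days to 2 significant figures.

Areal heat capacity C = 2.386×10^6 J m⁻² K⁻¹ (given).
τ = C / λ = 2.39×10^6 / 5.722 = 4.17×10^5 s.
Fraction reached: 1 − e^(−t/τ) = 0.71 ⇒ t = −τ ln(1 − 0.71) = τ × 1.24.
t = 5.16×10^5 s = 5.97 days.

6.0 days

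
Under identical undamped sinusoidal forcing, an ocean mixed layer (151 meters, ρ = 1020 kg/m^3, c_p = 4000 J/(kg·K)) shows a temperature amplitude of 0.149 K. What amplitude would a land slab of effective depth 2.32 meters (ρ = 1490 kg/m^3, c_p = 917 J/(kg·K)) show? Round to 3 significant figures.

29.0 K

C_ocean = 6.16×10^8 J/(m²·K); C_land = 3.17×10^6 J/(m²·K).
A ∝ 1/C ⇒ A_land = A_ocean × C_ocean/C_land = 0.149 × 194 = 29.0 K.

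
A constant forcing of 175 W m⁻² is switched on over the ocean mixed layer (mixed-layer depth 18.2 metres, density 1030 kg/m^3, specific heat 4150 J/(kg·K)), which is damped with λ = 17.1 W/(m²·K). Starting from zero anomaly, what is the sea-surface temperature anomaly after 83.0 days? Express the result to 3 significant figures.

8.12 K

Areal heat capacity C = ρ c_p D = 1030 × 4150 × 18.2 = 7.78×10^7 J/(m²·K).
τ = C / λ = 7.78×10^7 / 17.1 = 4.55×10^6 s.
Equilibrium anomaly ΔT_eq = F / λ = 175 / 17.1 = 10.2 K.
t = 83.0 days = 7.17×10^6 s, so t/τ = 1.58.
ΔT(t) = ΔT_eq (1 − e^(−t/τ)) = 10.2 × (1 − e^−1.58) = 8.12 K.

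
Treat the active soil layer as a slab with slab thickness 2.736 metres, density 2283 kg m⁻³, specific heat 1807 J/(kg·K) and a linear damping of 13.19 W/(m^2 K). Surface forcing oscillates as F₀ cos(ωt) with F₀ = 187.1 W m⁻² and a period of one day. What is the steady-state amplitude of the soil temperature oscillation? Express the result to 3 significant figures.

0.228 K

Areal heat capacity C = ρ c_p D = 2283 × 1807 × 2.736 = 1.13×10^7 J/(m^2 K).
Angular frequency ω = 2π / T = 2π / 86400 s = 7.27×10^-5 s⁻¹.
√((Cω)² + λ²) = √((821)² + 13.19²) = 821 W/(m²·K).
Amplitude A = F₀ / √((Cω)²+λ²) = 187.1 / 821 = 0.228 K.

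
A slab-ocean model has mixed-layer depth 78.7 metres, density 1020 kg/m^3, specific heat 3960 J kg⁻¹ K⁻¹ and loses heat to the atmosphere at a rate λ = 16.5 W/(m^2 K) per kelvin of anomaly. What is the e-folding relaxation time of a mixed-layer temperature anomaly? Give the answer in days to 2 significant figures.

220 days

Areal heat capacity C = ρ c_p D = 1020 × 3960 × 78.7 = 3.18×10^8 J m⁻² K⁻¹.
Relaxation time τ = C / λ = 3.18×10^8 / 16.5 = 1.93×10^7 s.
In days: 1.93×10^7 s / (86400 s/day) = 223 days.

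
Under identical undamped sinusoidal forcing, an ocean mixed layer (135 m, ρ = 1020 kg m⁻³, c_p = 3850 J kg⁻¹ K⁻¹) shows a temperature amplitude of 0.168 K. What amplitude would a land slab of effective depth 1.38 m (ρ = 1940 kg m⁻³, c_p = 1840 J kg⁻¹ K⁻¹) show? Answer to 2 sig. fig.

18 K

C_ocean = 5.30×10^8 J/(m²·K); C_land = 4.93×10^6 J/(m²·K).
A ∝ 1/C ⇒ A_land = A_ocean × C_ocean/C_land = 0.168 × 108 = 18.1 K.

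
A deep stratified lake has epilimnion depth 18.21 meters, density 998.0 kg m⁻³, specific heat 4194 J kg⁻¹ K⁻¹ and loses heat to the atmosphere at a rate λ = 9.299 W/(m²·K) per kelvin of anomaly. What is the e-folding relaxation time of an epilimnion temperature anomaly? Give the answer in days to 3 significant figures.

Areal heat capacity C = ρ c_p D = 998.0 × 4194 × 18.21 = 7.62×10^7 J m⁻² K⁻¹.
Relaxation time τ = C / λ = 7.62×10^7 / 9.299 = 8.20×10^6 s.
In days: 8.20×10^6 s / (86400 s/day) = 94.9 days.

94.9 days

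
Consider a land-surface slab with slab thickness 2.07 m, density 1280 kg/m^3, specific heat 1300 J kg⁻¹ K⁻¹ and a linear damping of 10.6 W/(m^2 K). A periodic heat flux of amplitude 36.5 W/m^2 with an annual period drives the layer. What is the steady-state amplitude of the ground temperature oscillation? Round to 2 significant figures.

3.4 K

Areal heat capacity C = ρ c_p D = 1280 × 1300 × 2.07 = 3.44×10^6 J/(m^2 K).
Angular frequency ω = 2π / T = 2π / 3.15×10^7 s = 1.99×10^-7 s⁻¹.
√((Cω)² + λ²) = √((0.686)² + 10.6²) = 10.6 W/(m²·K).
Amplitude A = F₀ / √((Cω)²+λ²) = 36.5 / 10.6 = 3.44 K.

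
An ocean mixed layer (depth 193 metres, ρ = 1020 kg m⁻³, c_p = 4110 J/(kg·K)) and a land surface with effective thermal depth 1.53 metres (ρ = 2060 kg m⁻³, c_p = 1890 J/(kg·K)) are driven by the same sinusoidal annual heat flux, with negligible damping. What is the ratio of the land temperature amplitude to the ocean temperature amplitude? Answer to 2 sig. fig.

C_ocean = 1020 × 4110 × 193 = 8.09×10^8 J/(m²·K).
C_land = 2060 × 1890 × 1.53 = 5.96×10^6 J/(m²·K).
Undamped amplitude ∝ 1/C, so A_land/A_ocean = C_ocean/C_land = 136.

140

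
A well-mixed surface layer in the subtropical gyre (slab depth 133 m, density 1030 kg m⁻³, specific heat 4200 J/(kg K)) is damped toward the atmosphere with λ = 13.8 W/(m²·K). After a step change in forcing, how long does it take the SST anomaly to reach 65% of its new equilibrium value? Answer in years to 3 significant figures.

Areal heat capacity C = ρ c_p D = 1030 × 4200 × 133 = 5.75×10^8 J/(m^2 K).
τ = C / λ = 5.75×10^8 / 13.8 = 4.17×10^7 s.
Fraction reached: 1 − e^(−t/τ) = 0.65 ⇒ t = −τ ln(1 − 0.65) = τ × 1.05.
t = 4.38×10^7 s = 1.39 years.

1.39 years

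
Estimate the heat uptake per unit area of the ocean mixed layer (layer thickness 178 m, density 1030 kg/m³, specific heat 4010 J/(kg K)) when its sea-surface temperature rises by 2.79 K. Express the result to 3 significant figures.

2.05×10^9

Areal heat capacity C = ρ c_p D = 1030 × 4010 × 178 = 7.35×10^8 J m⁻² K⁻¹.
ΔQ = C ΔT = 7.35×10^8 × 2.79 = 2.05×10^9 J/m².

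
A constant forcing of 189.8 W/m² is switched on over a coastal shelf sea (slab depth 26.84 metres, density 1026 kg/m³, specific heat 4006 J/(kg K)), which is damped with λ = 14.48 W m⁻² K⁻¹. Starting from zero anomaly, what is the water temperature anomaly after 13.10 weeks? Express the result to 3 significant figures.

8.47 K

Areal heat capacity C = ρ c_p D = 1026 × 4006 × 26.84 = 1.10×10^8 J/(m^2 K).
τ = C / λ = 1.10×10^8 / 14.48 = 7.62×10^6 s.
Equilibrium anomaly ΔT_eq = F / λ = 189.8 / 14.48 = 13.1 K.
t = 13.10 weeks = 7.92×10^6 s, so t/τ = 1.04.
ΔT(t) = ΔT_eq (1 − e^(−t/τ)) = 13.1 × (1 − e^−1.04) = 8.47 K.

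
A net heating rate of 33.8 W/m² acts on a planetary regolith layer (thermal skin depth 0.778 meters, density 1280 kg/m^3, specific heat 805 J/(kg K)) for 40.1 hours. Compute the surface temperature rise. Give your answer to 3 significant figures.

Areal heat capacity C = ρ c_p D = 1280 × 805 × 0.778 = 8.02×10^5 J/(m²·K).
Net heat input Q = F Δt = 33.8 × (40.1 hours × 3600 s/hour) = 4.88×10^6 J/m².
ΔT = Q / C = 4.88×10^6 / 8.02×10^5 = 6.09 K.

6.09 K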